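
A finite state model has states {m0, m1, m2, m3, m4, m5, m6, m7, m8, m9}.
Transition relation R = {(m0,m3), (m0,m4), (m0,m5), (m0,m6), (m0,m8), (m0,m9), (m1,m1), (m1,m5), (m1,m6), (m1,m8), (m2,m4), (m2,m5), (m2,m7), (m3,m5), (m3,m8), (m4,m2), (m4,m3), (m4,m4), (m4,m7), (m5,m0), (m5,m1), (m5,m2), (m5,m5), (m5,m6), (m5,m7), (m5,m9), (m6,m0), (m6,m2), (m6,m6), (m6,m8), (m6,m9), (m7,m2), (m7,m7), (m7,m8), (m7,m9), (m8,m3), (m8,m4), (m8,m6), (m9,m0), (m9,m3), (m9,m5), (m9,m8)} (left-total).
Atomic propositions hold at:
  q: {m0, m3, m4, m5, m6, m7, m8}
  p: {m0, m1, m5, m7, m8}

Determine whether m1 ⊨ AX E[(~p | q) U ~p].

No

Sat(~p) = {m2, m3, m4, m6, m9}
Sat(~p | q) = {m0, m2, m3, m4, m5, m6, m7, m8, m9}
E[(~p | q) U ~p]: least fixpoint, start Z0 = Sat(~p) = {m2, m3, m4, m6, m9}, add states in Sat(~p | q) with some successor in Z. Z1 = {m0, m2, m3, m4, m5, m6, m7, m8, m9}; fixed.
Sat(E[(~p | q) U ~p]) = {m0, m2, m3, m4, m5, m6, m7, m8, m9}
Sat(AX E[(~p | q) U ~p]) = {s : every successor in {m0, m2, m3, m4, m5, m6, m7, m8, m9}} = {m0, m2, m3, m4, m6, m7, m8, m9}
m1 ∉ Sat(AX E[(~p | q) U ~p]) = {m0, m2, m3, m4, m6, m7, m8, m9}, so the formula does not hold at m1.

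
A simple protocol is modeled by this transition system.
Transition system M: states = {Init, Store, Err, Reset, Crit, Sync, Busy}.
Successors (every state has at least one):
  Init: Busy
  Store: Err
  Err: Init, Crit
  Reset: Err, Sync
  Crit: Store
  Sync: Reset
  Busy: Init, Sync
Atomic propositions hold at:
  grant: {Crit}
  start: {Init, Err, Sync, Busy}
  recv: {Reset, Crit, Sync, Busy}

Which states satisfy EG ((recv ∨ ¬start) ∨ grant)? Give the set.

{Reset, Sync, Busy}

Sat(¬start) = {Store, Reset, Crit}
Sat(recv ∨ ¬start) = {Store, Reset, Crit, Sync, Busy}
Sat((recv ∨ ¬start) ∨ grant) = {Store, Reset, Crit, Sync, Busy}
EG ((recv ∨ ¬start) ∨ grant): greatest fixpoint, start Z0 = {Store, Reset, Crit, Sync, Busy}, keep only states in Sat with some successor in Z. Z1 = {Reset, Crit, Sync, Busy}; Z2 = {Reset, Sync, Busy}; fixed.
Sat(EG ((recv ∨ ¬start) ∨ grant)) = {Reset, Sync, Busy}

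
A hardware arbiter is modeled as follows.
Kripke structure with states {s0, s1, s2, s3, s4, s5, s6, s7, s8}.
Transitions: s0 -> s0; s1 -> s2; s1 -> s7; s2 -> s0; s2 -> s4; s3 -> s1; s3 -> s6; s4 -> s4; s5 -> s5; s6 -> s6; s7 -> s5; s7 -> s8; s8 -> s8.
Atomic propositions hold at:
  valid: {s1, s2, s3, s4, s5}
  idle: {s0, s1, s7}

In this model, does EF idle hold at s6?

No

EF idle: least fixpoint, start Z0 = {s0, s1, s7}, add states with some successor in Z. Z1 = {s0, s1, s2, s3, s7}; fixed.
Sat(EF idle) = {s0, s1, s2, s3, s7}
s6 ∉ Sat(EF idle) = {s0, s1, s2, s3, s7}, so the formula does not hold at s6.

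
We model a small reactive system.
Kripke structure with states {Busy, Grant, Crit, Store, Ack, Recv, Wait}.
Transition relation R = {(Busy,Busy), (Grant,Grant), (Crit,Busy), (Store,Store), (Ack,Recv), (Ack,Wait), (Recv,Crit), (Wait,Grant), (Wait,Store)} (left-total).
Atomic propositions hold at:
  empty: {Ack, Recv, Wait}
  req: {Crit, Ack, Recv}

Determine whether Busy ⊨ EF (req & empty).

No

Sat(req & empty) = {Ack, Recv}
EF (req & empty): least fixpoint, start Z0 = {Ack, Recv}, add states with some successor in Z. Already a fixed point.
Sat(EF (req & empty)) = {Ack, Recv}
Busy ∉ Sat(EF (req & empty)) = {Ack, Recv}, so the formula does not hold at Busy.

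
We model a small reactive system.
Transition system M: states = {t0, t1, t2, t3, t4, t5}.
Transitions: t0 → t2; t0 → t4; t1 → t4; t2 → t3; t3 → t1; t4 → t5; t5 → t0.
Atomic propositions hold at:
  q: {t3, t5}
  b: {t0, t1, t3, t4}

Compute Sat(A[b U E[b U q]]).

{t0, t1, t3, t4, t5}

E[b U q]: least fixpoint, start Z0 = Sat(q) = {t3, t5}, add states in Sat(b) with some successor in Z. Z1 = {t3, t4, t5}; Z2 = {t0, t1, t3, t4, t5}; fixed.
Sat(E[b U q]) = {t0, t1, t3, t4, t5}
A[b U E[b U q]]: least fixpoint, start Z0 = Sat(E[b U q]) = {t0, t1, t3, t4, t5}, add states in Sat(b) with every successor in Z. Already a fixed point.
Sat(A[b U E[b U q]]) = {t0, t1, t3, t4, t5}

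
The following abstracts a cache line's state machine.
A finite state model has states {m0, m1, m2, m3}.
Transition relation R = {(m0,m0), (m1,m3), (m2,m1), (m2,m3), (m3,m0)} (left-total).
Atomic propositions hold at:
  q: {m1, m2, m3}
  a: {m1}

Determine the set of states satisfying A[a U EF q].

EF q: least fixpoint, start Z0 = {m1, m2, m3}, add states with some successor in Z. Already a fixed point.
Sat(EF q) = {m1, m2, m3}
A[a U EF q]: least fixpoint, start Z0 = Sat(EF q) = {m1, m2, m3}, add states in Sat(a) with every successor in Z. Already a fixed point.
Sat(A[a U EF q]) = {m1, m2, m3}

{m1, m2, m3}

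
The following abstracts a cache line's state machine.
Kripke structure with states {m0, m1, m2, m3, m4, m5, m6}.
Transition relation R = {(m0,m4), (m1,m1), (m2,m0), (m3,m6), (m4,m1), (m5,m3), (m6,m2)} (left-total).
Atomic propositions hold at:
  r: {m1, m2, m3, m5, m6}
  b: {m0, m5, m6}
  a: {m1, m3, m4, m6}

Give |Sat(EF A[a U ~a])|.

Sat(~a) = {m0, m2, m5}
A[a U ~a]: least fixpoint, start Z0 = Sat(~a) = {m0, m2, m5}, add states in Sat(a) with every successor in Z. Z1 = {m0, m2, m5, m6}; Z2 = {m0, m2, m3, m5, m6}; fixed.
Sat(A[a U ~a]) = {m0, m2, m3, m5, m6}
EF A[a U ~a]: least fixpoint, start Z0 = {m0, m2, m3, m5, m6}, add states with some successor in Z. Already a fixed point.
Sat(EF A[a U ~a]) = {m0, m2, m3, m5, m6}
|Sat(EF A[a U ~a])| = |{m0, m2, m3, m5, m6}| = 5.

5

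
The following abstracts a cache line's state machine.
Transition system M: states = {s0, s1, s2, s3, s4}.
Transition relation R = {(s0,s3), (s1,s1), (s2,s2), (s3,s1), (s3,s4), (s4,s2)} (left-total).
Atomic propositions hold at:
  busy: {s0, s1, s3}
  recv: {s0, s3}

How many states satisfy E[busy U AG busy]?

3

AG busy: greatest fixpoint, start Z0 = {s0, s1, s3}, keep only states in Sat with every successor in Z. Z1 = {s0, s1}; Z2 = {s1}; fixed.
Sat(AG busy) = {s1}
E[busy U AG busy]: least fixpoint, start Z0 = Sat(AG busy) = {s1}, add states in Sat(busy) with some successor in Z. Z1 = {s1, s3}; Z2 = {s0, s1, s3}; fixed.
Sat(E[busy U AG busy]) = {s0, s1, s3}
|Sat(E[busy U AG busy])| = |{s0, s1, s3}| = 3.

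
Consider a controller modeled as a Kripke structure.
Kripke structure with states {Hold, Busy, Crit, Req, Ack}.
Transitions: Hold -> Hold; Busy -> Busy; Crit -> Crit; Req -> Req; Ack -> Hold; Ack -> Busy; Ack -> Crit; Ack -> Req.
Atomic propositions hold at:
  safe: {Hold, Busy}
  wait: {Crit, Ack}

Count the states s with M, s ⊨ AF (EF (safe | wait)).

4

Sat(safe | wait) = {Hold, Busy, Crit, Ack}
EF (safe | wait): least fixpoint, start Z0 = {Hold, Busy, Crit, Ack}, add states with some successor in Z. Already a fixed point.
Sat(EF (safe | wait)) = {Hold, Busy, Crit, Ack}
AF (EF (safe | wait)): least fixpoint, start Z0 = {Hold, Busy, Crit, Ack}, add states with every successor in Z. Already a fixed point.
Sat(AF (EF (safe | wait))) = {Hold, Busy, Crit, Ack}
|Sat(AF (EF (safe | wait)))| = |{Hold, Busy, Crit, Ack}| = 4.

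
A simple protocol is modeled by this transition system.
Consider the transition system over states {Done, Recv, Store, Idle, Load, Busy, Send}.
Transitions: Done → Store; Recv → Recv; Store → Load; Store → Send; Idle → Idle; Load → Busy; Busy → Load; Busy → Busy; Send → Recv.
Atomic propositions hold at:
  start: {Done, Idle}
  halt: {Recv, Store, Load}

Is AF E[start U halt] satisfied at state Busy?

No

E[start U halt]: least fixpoint, start Z0 = Sat(halt) = {Recv, Store, Load}, add states in Sat(start) with some successor in Z. Z1 = {Done, Recv, Store, Load}; fixed.
Sat(E[start U halt]) = {Done, Recv, Store, Load}
AF E[start U halt]: least fixpoint, start Z0 = {Done, Recv, Store, Load}, add states with every successor in Z. Z1 = {Done, Recv, Store, Load, Send}; fixed.
Sat(AF E[start U halt]) = {Done, Recv, Store, Load, Send}
Busy ∉ Sat(AF E[start U halt]) = {Done, Recv, Store, Load, Send}, so the formula does not hold at Busy.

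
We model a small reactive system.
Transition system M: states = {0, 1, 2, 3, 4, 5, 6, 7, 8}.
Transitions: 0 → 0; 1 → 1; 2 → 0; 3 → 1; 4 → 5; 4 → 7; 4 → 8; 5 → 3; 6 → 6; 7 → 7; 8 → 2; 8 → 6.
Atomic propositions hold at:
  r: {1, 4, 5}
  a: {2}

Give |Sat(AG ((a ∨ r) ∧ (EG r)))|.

Sat(a ∨ r) = {1, 2, 4, 5}
EG r: greatest fixpoint, start Z0 = {1, 4, 5}, keep only states in Sat with some successor in Z. Z1 = {1, 4}; Z2 = {1}; fixed.
Sat(EG r) = {1}
Sat((a ∨ r) ∧ (EG r)) = {1}
AG ((a ∨ r) ∧ (EG r)): greatest fixpoint, start Z0 = {1}, keep only states in Sat with every successor in Z. Already a fixed point.
Sat(AG ((a ∨ r) ∧ (EG r))) = {1}
|Sat(AG ((a ∨ r) ∧ (EG r)))| = |{1}| = 1.

1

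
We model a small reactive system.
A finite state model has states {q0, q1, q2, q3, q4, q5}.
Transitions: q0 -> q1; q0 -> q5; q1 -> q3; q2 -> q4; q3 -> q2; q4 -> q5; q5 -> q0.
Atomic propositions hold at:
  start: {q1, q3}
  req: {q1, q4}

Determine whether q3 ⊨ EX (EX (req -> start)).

No

Sat(req -> start) = {q0, q1, q2, q3, q5}
Sat(EX (req -> start)) = {s : some successor in {q0, q1, q2, q3, q5}} = {q0, q1, q3, q4, q5}
Sat(EX (EX (req -> start))) = {s : some successor in {q0, q1, q3, q4, q5}} = {q0, q1, q2, q4, q5}
q3 ∉ Sat(EX (EX (req -> start))) = {q0, q1, q2, q4, q5}, so the formula does not hold at q3.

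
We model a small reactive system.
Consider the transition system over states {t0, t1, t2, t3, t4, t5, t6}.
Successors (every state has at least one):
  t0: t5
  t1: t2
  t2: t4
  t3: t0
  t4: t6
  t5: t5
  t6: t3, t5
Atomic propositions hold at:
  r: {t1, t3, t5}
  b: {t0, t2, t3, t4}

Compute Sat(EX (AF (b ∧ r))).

Sat(b ∧ r) = {t3}
AF (b ∧ r): least fixpoint, start Z0 = {t3}, add states with every successor in Z. Already a fixed point.
Sat(AF (b ∧ r)) = {t3}
Sat(EX (AF (b ∧ r))) = {s : some successor in {t3}} = {t6}

{t6}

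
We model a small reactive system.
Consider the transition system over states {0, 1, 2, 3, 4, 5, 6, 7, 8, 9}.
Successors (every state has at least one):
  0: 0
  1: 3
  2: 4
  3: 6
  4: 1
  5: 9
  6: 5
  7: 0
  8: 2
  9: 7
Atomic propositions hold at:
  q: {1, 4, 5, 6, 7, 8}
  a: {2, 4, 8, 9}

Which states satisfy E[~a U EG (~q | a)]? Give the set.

{0, 7}

Sat(~a) = {0, 1, 3, 5, 6, 7}
Sat(~q) = {0, 2, 3, 9}
Sat(~q | a) = {0, 2, 3, 4, 8, 9}
EG (~q | a): greatest fixpoint, start Z0 = {0, 2, 3, 4, 8, 9}, keep only states in Sat with some successor in Z. Z1 = {0, 2, 8}; Z2 = {0, 8}; Z3 = {0}; fixed.
Sat(EG (~q | a)) = {0}
E[~a U EG (~q | a)]: least fixpoint, start Z0 = Sat(EG (~q | a)) = {0}, add states in Sat(~a) with some successor in Z. Z1 = {0, 7}; fixed.
Sat(E[~a U EG (~q | a)]) = {0, 7}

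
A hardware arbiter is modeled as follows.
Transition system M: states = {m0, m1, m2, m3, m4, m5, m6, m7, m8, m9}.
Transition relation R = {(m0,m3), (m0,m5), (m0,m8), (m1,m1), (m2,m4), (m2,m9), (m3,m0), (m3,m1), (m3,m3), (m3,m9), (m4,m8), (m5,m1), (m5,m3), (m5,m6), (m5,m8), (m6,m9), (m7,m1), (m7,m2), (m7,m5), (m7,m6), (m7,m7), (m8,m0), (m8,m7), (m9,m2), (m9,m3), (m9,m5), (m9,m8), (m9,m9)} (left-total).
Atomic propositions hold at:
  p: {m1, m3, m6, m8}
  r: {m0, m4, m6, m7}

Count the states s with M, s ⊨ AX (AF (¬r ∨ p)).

8

Sat(¬r) = {m1, m2, m3, m5, m8, m9}
Sat(¬r ∨ p) = {m1, m2, m3, m5, m6, m8, m9}
AF (¬r ∨ p): least fixpoint, start Z0 = {m1, m2, m3, m5, m6, m8, m9}, add states with every successor in Z. Z1 = {m0, m1, m2, m3, m4, m5, m6, m8, m9}; fixed.
Sat(AF (¬r ∨ p)) = {m0, m1, m2, m3, m4, m5, m6, m8, m9}
Sat(AX (AF (¬r ∨ p))) = {s : every successor in {m0, m1, m2, m3, m4, m5, m6, m8, m9}} = {m0, m1, m2, m3, m4, m5, m6, m9}
|Sat(AX (AF (¬r ∨ p)))| = |{m0, m1, m2, m3, m4, m5, m6, m9}| = 8.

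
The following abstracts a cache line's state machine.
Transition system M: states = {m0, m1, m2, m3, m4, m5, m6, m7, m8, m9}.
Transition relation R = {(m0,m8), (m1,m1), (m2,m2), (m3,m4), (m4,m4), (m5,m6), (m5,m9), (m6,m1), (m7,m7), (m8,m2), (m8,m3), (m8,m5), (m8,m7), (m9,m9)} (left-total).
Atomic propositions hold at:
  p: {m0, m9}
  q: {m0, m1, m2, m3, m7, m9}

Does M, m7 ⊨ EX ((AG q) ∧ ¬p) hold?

AG q: greatest fixpoint, start Z0 = {m0, m1, m2, m3, m7, m9}, keep only states in Sat with every successor in Z. Z1 = {m1, m2, m7, m9}; fixed.
Sat(AG q) = {m1, m2, m7, m9}
Sat(¬p) = {m1, m2, m3, m4, m5, m6, m7, m8}
Sat((AG q) ∧ ¬p) = {m1, m2, m7}
Sat(EX ((AG q) ∧ ¬p)) = {s : some successor in {m1, m2, m7}} = {m1, m2, m6, m7, m8}
m7 ∈ Sat(EX ((AG q) ∧ ¬p)) = {m1, m2, m6, m7, m8}, so the formula holds at m7.

Yes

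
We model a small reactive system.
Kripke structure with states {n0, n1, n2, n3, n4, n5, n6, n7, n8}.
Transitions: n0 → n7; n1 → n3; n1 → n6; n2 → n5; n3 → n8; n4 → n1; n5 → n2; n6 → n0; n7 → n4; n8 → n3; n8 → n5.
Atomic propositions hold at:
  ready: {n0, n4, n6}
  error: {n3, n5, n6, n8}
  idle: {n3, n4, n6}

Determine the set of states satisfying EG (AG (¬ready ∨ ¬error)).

Sat(¬ready) = {n1, n2, n3, n5, n7, n8}
Sat(¬error) = {n0, n1, n2, n4, n7}
Sat(¬ready ∨ ¬error) = {n0, n1, n2, n3, n4, n5, n7, n8}
AG (¬ready ∨ ¬error): greatest fixpoint, start Z0 = {n0, n1, n2, n3, n4, n5, n7, n8}, keep only states in Sat with every successor in Z. Z1 = {n0, n2, n3, n4, n5, n7, n8}; Z2 = {n0, n2, n3, n5, n7, n8}; Z3 = {n0, n2, n3, n5, n8}; Z4 = {n2, n3, n5, n8}; fixed.
Sat(AG (¬ready ∨ ¬error)) = {n2, n3, n5, n8}
EG (AG (¬ready ∨ ¬error)): greatest fixpoint, start Z0 = {n2, n3, n5, n8}, keep only states in Sat with some successor in Z. Already a fixed point.
Sat(EG (AG (¬ready ∨ ¬error))) = {n2, n3, n5, n8}

{n2, n3, n5, n8}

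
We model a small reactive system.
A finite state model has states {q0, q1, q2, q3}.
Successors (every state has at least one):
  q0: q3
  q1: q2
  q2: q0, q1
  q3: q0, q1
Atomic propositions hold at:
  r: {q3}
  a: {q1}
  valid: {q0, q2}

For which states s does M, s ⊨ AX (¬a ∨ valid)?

Sat(¬a) = {q0, q2, q3}
Sat(¬a ∨ valid) = {q0, q2, q3}
Sat(AX (¬a ∨ valid)) = {s : every successor in {q0, q2, q3}} = {q0, q1}

{q0, q1}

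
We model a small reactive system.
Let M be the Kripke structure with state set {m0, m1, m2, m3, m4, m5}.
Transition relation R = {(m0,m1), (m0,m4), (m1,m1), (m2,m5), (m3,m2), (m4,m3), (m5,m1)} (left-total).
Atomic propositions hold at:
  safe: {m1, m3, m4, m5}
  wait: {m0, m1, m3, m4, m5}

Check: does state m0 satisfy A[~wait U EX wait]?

Yes

Sat(~wait) = {m2}
Sat(EX wait) = {s : some successor in {m0, m1, m3, m4, m5}} = {m0, m1, m2, m4, m5}
A[~wait U EX wait]: least fixpoint, start Z0 = Sat(EX wait) = {m0, m1, m2, m4, m5}, add states in Sat(~wait) with every successor in Z. Already a fixed point.
Sat(A[~wait U EX wait]) = {m0, m1, m2, m4, m5}
m0 ∈ Sat(A[~wait U EX wait]) = {m0, m1, m2, m4, m5}, so the formula holds at m0.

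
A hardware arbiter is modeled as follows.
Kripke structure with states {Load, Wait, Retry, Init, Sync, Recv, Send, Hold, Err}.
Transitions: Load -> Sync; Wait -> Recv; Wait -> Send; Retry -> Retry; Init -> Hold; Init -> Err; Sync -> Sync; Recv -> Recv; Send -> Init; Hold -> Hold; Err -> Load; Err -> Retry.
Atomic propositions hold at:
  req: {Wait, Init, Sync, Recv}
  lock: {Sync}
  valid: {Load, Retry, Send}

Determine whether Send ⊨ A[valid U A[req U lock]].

A[req U lock]: least fixpoint, start Z0 = Sat(lock) = {Sync}, add states in Sat(req) with every successor in Z. Already a fixed point.
Sat(A[req U lock]) = {Sync}
A[valid U A[req U lock]]: least fixpoint, start Z0 = Sat(A[req U lock]) = {Sync}, add states in Sat(valid) with every successor in Z. Z1 = {Load, Sync}; fixed.
Sat(A[valid U A[req U lock]]) = {Load, Sync}
Send ∉ Sat(A[valid U A[req U lock]]) = {Load, Sync}, so the formula does not hold at Send.

No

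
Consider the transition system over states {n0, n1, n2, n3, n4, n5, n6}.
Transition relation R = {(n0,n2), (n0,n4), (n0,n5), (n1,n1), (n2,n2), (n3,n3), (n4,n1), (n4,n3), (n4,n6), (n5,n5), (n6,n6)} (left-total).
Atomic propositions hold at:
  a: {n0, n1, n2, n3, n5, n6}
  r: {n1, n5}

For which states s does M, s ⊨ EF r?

EF r: least fixpoint, start Z0 = {n1, n5}, add states with some successor in Z. Z1 = {n0, n1, n4, n5}; fixed.
Sat(EF r) = {n0, n1, n4, n5}

{n0, n1, n4, n5}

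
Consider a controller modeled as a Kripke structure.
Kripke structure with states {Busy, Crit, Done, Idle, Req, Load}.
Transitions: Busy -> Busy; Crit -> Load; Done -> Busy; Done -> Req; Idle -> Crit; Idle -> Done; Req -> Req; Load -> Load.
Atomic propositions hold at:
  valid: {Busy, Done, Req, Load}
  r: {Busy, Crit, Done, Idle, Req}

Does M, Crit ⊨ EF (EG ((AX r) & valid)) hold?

Sat(AX r) = {s : every successor in {Busy, Crit, Done, Idle, Req}} = {Busy, Done, Idle, Req}
Sat((AX r) & valid) = {Busy, Done, Req}
EG ((AX r) & valid): greatest fixpoint, start Z0 = {Busy, Done, Req}, keep only states in Sat with some successor in Z. Already a fixed point.
Sat(EG ((AX r) & valid)) = {Busy, Done, Req}
EF (EG ((AX r) & valid)): least fixpoint, start Z0 = {Busy, Done, Req}, add states with some successor in Z. Z1 = {Busy, Done, Idle, Req}; fixed.
Sat(EF (EG ((AX r) & valid))) = {Busy, Done, Idle, Req}
Crit ∉ Sat(EF (EG ((AX r) & valid))) = {Busy, Done, Idle, Req}, so the formula does not hold at Crit.

No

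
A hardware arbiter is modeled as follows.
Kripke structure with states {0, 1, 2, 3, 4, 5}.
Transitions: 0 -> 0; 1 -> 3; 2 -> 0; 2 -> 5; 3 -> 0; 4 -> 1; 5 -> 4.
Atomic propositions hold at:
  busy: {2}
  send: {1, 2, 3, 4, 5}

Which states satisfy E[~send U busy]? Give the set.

{2}

Sat(~send) = {0}
E[~send U busy]: least fixpoint, start Z0 = Sat(busy) = {2}, add states in Sat(~send) with some successor in Z. Already a fixed point.
Sat(E[~send U busy]) = {2}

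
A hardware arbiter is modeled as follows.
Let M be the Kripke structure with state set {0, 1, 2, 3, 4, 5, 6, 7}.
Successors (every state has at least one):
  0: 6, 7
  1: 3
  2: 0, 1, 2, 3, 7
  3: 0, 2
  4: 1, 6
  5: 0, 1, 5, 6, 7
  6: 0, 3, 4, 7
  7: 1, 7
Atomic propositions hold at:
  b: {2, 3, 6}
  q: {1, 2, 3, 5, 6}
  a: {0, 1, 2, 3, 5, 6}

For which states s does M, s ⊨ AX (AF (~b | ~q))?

{7}

Sat(~b) = {0, 1, 4, 5, 7}
Sat(~q) = {0, 4, 7}
Sat(~b | ~q) = {0, 1, 4, 5, 7}
AF (~b | ~q): least fixpoint, start Z0 = {0, 1, 4, 5, 7}, add states with every successor in Z. Already a fixed point.
Sat(AF (~b | ~q)) = {0, 1, 4, 5, 7}
Sat(AX (AF (~b | ~q))) = {s : every successor in {0, 1, 4, 5, 7}} = {7}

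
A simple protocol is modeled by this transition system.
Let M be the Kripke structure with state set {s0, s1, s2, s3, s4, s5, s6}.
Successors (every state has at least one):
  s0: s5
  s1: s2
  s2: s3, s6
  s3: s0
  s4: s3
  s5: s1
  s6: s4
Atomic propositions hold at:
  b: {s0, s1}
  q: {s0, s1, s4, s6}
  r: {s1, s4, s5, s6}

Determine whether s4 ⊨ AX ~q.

Yes

Sat(~q) = {s2, s3, s5}
Sat(AX ~q) = {s : every successor in {s2, s3, s5}} = {s0, s1, s4}
s4 ∈ Sat(AX ~q) = {s0, s1, s4}, so the formula holds at s4.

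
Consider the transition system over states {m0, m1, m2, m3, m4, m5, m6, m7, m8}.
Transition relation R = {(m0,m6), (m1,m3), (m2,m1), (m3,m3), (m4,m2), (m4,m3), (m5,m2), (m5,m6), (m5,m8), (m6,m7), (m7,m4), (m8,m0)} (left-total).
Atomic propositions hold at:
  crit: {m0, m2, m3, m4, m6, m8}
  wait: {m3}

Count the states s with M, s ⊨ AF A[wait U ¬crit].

7

Sat(¬crit) = {m1, m5, m7}
A[wait U ¬crit]: least fixpoint, start Z0 = Sat(¬crit) = {m1, m5, m7}, add states in Sat(wait) with every successor in Z. Already a fixed point.
Sat(A[wait U ¬crit]) = {m1, m5, m7}
AF A[wait U ¬crit]: least fixpoint, start Z0 = {m1, m5, m7}, add states with every successor in Z. Z1 = {m1, m2, m5, m6, m7}; Z2 = {m0, m1, m2, m5, m6, m7}; Z3 = {m0, m1, m2, m5, m6, m7, m8}; fixed.
Sat(AF A[wait U ¬crit]) = {m0, m1, m2, m5, m6, m7, m8}
|Sat(AF A[wait U ¬crit])| = |{m0, m1, m2, m5, m6, m7, m8}| = 7.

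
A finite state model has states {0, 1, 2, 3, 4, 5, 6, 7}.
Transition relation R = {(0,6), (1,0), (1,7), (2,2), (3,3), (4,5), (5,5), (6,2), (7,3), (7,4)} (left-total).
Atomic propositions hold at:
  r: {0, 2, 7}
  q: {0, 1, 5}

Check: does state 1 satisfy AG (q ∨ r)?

Sat(q ∨ r) = {0, 1, 2, 5, 7}
AG (q ∨ r): greatest fixpoint, start Z0 = {0, 1, 2, 5, 7}, keep only states in Sat with every successor in Z. Z1 = {1, 2, 5}; Z2 = {2, 5}; fixed.
Sat(AG (q ∨ r)) = {2, 5}
1 ∉ Sat(AG (q ∨ r)) = {2, 5}, so the formula does not hold at 1.

No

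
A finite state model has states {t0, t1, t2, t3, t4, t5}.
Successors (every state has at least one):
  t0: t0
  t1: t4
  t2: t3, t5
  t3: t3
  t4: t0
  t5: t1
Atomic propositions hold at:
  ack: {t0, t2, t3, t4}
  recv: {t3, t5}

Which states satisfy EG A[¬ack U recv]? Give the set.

Sat(¬ack) = {t1, t5}
A[¬ack U recv]: least fixpoint, start Z0 = Sat(recv) = {t3, t5}, add states in Sat(¬ack) with every successor in Z. Already a fixed point.
Sat(A[¬ack U recv]) = {t3, t5}
EG A[¬ack U recv]: greatest fixpoint, start Z0 = {t3, t5}, keep only states in Sat with some successor in Z. Z1 = {t3}; fixed.
Sat(EG A[¬ack U recv]) = {t3}

{t3}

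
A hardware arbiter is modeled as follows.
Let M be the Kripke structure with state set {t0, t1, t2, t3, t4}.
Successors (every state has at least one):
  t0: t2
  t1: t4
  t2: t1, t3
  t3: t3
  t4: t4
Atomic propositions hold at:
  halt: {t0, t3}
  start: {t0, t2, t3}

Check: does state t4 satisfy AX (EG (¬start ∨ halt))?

Yes

Sat(¬start) = {t1, t4}
Sat(¬start ∨ halt) = {t0, t1, t3, t4}
EG (¬start ∨ halt): greatest fixpoint, start Z0 = {t0, t1, t3, t4}, keep only states in Sat with some successor in Z. Z1 = {t1, t3, t4}; fixed.
Sat(EG (¬start ∨ halt)) = {t1, t3, t4}
Sat(AX (EG (¬start ∨ halt))) = {s : every successor in {t1, t3, t4}} = {t1, t2, t3, t4}
t4 ∈ Sat(AX (EG (¬start ∨ halt))) = {t1, t2, t3, t4}, so the formula holds at t4.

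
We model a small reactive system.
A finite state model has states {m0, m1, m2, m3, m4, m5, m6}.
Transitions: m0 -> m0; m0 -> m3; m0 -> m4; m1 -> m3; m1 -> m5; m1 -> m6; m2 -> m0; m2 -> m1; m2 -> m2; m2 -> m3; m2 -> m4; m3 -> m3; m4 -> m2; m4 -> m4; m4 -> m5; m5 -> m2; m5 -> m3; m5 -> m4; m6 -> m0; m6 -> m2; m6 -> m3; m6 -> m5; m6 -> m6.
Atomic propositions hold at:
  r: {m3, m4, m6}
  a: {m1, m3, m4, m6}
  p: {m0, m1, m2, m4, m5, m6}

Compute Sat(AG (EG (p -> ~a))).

Sat(~a) = {m0, m2, m5}
Sat(p -> ~a) = {m0, m2, m3, m5}
EG (p -> ~a): greatest fixpoint, start Z0 = {m0, m2, m3, m5}, keep only states in Sat with some successor in Z. Already a fixed point.
Sat(EG (p -> ~a)) = {m0, m2, m3, m5}
AG (EG (p -> ~a)): greatest fixpoint, start Z0 = {m0, m2, m3, m5}, keep only states in Sat with every successor in Z. Z1 = {m3}; fixed.
Sat(AG (EG (p -> ~a))) = {m3}

{m3}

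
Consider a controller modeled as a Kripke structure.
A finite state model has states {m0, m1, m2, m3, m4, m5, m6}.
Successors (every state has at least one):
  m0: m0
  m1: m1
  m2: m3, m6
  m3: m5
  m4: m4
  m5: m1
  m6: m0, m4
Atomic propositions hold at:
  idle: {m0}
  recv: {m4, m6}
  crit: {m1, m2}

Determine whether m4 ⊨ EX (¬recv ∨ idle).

No

Sat(¬recv) = {m0, m1, m2, m3, m5}
Sat(¬recv ∨ idle) = {m0, m1, m2, m3, m5}
Sat(EX (¬recv ∨ idle)) = {s : some successor in {m0, m1, m2, m3, m5}} = {m0, m1, m2, m3, m5, m6}
m4 ∉ Sat(EX (¬recv ∨ idle)) = {m0, m1, m2, m3, m5, m6}, so the formula does not hold at m4.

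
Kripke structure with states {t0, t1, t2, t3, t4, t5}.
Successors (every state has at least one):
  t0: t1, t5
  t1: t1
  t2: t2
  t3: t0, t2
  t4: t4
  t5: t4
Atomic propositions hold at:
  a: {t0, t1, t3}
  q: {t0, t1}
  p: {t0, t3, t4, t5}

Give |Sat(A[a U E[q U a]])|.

E[q U a]: least fixpoint, start Z0 = Sat(a) = {t0, t1, t3}, add states in Sat(q) with some successor in Z. Already a fixed point.
Sat(E[q U a]) = {t0, t1, t3}
A[a U E[q U a]]: least fixpoint, start Z0 = Sat(E[q U a]) = {t0, t1, t3}, add states in Sat(a) with every successor in Z. Already a fixed point.
Sat(A[a U E[q U a]]) = {t0, t1, t3}
|Sat(A[a U E[q U a]])| = |{t0, t1, t3}| = 3.

3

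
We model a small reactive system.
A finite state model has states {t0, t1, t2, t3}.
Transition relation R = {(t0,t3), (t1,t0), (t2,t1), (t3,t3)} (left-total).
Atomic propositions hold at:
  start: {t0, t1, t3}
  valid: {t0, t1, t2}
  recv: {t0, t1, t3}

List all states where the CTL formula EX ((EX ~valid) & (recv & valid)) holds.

Sat(~valid) = {t3}
Sat(EX ~valid) = {s : some successor in {t3}} = {t0, t3}
Sat(recv & valid) = {t0, t1}
Sat((EX ~valid) & (recv & valid)) = {t0}
Sat(EX ((EX ~valid) & (recv & valid))) = {s : some successor in {t0}} = {t1}

{t1}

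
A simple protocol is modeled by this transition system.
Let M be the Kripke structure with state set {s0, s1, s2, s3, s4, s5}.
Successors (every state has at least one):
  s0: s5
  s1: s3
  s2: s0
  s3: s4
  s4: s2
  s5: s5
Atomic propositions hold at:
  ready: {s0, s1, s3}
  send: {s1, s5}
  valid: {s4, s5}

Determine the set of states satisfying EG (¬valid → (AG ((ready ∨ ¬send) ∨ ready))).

Sat(¬valid) = {s0, s1, s2, s3}
Sat(¬send) = {s0, s2, s3, s4}
Sat(ready ∨ ¬send) = {s0, s1, s2, s3, s4}
Sat((ready ∨ ¬send) ∨ ready) = {s0, s1, s2, s3, s4}
AG ((ready ∨ ¬send) ∨ ready): greatest fixpoint, start Z0 = {s0, s1, s2, s3, s4}, keep only states in Sat with every successor in Z. Z1 = {s1, s2, s3, s4}; Z2 = {s1, s3, s4}; Z3 = {s1, s3}; Z4 = {s1}; Z5 = ∅; fixed.
Sat(AG ((ready ∨ ¬send) ∨ ready)) = ∅
Sat(¬valid → (AG ((ready ∨ ¬send) ∨ ready))) = {s4, s5}
EG (¬valid → (AG ((ready ∨ ¬send) ∨ ready))): greatest fixpoint, start Z0 = {s4, s5}, keep only states in Sat with some successor in Z. Z1 = {s5}; fixed.
Sat(EG (¬valid → (AG ((ready ∨ ¬send) ∨ ready)))) = {s5}

{s5}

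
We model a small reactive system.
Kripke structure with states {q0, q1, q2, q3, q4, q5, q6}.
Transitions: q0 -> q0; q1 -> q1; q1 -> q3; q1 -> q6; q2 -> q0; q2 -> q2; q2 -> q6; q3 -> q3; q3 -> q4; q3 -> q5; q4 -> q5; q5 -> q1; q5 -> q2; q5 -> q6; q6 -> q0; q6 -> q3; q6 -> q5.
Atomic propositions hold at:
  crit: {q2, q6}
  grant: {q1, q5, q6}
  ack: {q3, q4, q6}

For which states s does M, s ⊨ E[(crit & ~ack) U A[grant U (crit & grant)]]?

Sat(~ack) = {q0, q1, q2, q5}
Sat(crit & ~ack) = {q2}
Sat(crit & grant) = {q6}
A[grant U (crit & grant)]: least fixpoint, start Z0 = Sat((crit & grant)) = {q6}, add states in Sat(grant) with every successor in Z. Already a fixed point.
Sat(A[grant U (crit & grant)]) = {q6}
E[(crit & ~ack) U A[grant U (crit & grant)]]: least fixpoint, start Z0 = Sat(A[grant U (crit & grant)]) = {q6}, add states in Sat(crit & ~ack) with some successor in Z. Z1 = {q2, q6}; fixed.
Sat(E[(crit & ~ack) U A[grant U (crit & grant)]]) = {q2, q6}

{q2, q6}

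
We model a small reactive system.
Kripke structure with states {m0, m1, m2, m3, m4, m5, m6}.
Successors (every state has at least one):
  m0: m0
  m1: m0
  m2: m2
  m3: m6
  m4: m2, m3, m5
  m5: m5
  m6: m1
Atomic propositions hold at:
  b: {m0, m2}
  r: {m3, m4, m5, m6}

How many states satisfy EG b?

EG b: greatest fixpoint, start Z0 = {m0, m2}, keep only states in Sat with some successor in Z. Already a fixed point.
Sat(EG b) = {m0, m2}
|Sat(EG b)| = |{m0, m2}| = 2.

2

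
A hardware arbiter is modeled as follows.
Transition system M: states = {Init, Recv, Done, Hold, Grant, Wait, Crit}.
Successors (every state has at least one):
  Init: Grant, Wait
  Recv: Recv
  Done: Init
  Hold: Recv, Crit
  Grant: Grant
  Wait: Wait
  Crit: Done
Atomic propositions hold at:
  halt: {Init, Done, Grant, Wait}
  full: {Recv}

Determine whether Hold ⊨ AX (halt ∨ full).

No

Sat(halt ∨ full) = {Init, Recv, Done, Grant, Wait}
Sat(AX (halt ∨ full)) = {s : every successor in {Init, Recv, Done, Grant, Wait}} = {Init, Recv, Done, Grant, Wait, Crit}
Hold ∉ Sat(AX (halt ∨ full)) = {Init, Recv, Done, Grant, Wait, Crit}, so the formula does not hold at Hold.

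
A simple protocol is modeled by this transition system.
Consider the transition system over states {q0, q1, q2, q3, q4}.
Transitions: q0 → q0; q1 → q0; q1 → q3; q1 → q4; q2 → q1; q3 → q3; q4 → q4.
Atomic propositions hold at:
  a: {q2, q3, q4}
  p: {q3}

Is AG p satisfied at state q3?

Yes

AG p: greatest fixpoint, start Z0 = {q3}, keep only states in Sat with every successor in Z. Already a fixed point.
Sat(AG p) = {q3}
q3 ∈ Sat(AG p) = {q3}, so the formula holds at q3.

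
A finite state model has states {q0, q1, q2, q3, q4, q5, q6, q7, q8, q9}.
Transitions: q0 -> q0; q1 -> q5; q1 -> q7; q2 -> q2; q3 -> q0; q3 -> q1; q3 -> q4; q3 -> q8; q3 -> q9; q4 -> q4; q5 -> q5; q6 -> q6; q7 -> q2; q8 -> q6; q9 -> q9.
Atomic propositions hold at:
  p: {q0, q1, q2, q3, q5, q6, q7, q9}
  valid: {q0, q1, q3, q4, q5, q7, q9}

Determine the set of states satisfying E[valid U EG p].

{q0, q1, q2, q3, q5, q6, q7, q9}

EG p: greatest fixpoint, start Z0 = {q0, q1, q2, q3, q5, q6, q7, q9}, keep only states in Sat with some successor in Z. Already a fixed point.
Sat(EG p) = {q0, q1, q2, q3, q5, q6, q7, q9}
E[valid U EG p]: least fixpoint, start Z0 = Sat(EG p) = {q0, q1, q2, q3, q5, q6, q7, q9}, add states in Sat(valid) with some successor in Z. Already a fixed point.
Sat(E[valid U EG p]) = {q0, q1, q2, q3, q5, q6, q7, q9}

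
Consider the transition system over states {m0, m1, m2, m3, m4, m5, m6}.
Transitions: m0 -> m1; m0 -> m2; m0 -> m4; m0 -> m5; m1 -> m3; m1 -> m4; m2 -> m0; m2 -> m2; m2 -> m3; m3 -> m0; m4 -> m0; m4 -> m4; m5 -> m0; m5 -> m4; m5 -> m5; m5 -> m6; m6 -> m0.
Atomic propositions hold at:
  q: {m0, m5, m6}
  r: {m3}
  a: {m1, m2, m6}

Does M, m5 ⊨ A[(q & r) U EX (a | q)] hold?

Sat(q & r) = ∅
Sat(a | q) = {m0, m1, m2, m5, m6}
Sat(EX (a | q)) = {s : some successor in {m0, m1, m2, m5, m6}} = {m0, m2, m3, m4, m5, m6}
A[(q & r) U EX (a | q)]: least fixpoint, start Z0 = Sat(EX (a | q)) = {m0, m2, m3, m4, m5, m6}, add states in Sat(q & r) with every successor in Z. Already a fixed point.
Sat(A[(q & r) U EX (a | q)]) = {m0, m2, m3, m4, m5, m6}
m5 ∈ Sat(A[(q & r) U EX (a | q)]) = {m0, m2, m3, m4, m5, m6}, so the formula holds at m5.

Yes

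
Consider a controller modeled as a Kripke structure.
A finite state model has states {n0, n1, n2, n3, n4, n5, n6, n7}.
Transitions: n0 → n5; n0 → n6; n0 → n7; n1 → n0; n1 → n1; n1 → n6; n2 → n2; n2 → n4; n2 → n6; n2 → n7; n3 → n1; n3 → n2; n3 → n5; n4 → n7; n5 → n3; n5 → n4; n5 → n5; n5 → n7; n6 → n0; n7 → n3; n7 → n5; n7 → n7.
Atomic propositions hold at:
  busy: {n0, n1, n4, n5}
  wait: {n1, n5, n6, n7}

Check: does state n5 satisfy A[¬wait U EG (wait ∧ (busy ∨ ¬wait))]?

Sat(¬wait) = {n0, n2, n3, n4}
Sat(busy ∨ ¬wait) = {n0, n1, n2, n3, n4, n5}
Sat(wait ∧ (busy ∨ ¬wait)) = {n1, n5}
EG (wait ∧ (busy ∨ ¬wait)): greatest fixpoint, start Z0 = {n1, n5}, keep only states in Sat with some successor in Z. Already a fixed point.
Sat(EG (wait ∧ (busy ∨ ¬wait))) = {n1, n5}
A[¬wait U EG (wait ∧ (busy ∨ ¬wait))]: least fixpoint, start Z0 = Sat(EG (wait ∧ (busy ∨ ¬wait))) = {n1, n5}, add states in Sat(¬wait) with every successor in Z. Already a fixed point.
Sat(A[¬wait U EG (wait ∧ (busy ∨ ¬wait))]) = {n1, n5}
n5 ∈ Sat(A[¬wait U EG (wait ∧ (busy ∨ ¬wait))]) = {n1, n5}, so the formula holds at n5.

Yes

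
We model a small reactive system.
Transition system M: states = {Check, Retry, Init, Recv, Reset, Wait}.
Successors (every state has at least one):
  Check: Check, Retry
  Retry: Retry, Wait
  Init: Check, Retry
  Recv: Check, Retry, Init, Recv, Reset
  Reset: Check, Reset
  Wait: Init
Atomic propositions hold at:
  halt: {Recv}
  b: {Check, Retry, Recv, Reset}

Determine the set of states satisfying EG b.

EG b: greatest fixpoint, start Z0 = {Check, Retry, Recv, Reset}, keep only states in Sat with some successor in Z. Already a fixed point.
Sat(EG b) = {Check, Retry, Recv, Reset}

{Check, Retry, Recv, Reset}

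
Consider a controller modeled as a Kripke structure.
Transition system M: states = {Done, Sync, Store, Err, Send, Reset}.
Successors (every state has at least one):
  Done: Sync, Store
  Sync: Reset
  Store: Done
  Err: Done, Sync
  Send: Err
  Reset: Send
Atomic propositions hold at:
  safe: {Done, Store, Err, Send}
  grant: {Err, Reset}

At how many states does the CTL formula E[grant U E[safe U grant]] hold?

3

E[safe U grant]: least fixpoint, start Z0 = Sat(grant) = {Err, Reset}, add states in Sat(safe) with some successor in Z. Z1 = {Err, Send, Reset}; fixed.
Sat(E[safe U grant]) = {Err, Send, Reset}
E[grant U E[safe U grant]]: least fixpoint, start Z0 = Sat(E[safe U grant]) = {Err, Send, Reset}, add states in Sat(grant) with some successor in Z. Already a fixed point.
Sat(E[grant U E[safe U grant]]) = {Err, Send, Reset}
|Sat(E[grant U E[safe U grant]])| = |{Err, Send, Reset}| = 3.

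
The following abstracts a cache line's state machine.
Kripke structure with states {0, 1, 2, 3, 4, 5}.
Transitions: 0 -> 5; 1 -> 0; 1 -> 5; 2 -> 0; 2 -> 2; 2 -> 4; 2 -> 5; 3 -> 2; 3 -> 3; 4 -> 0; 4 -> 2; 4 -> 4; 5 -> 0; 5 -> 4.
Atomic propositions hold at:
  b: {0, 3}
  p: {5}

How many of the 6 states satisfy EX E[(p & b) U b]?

5

Sat(p & b) = ∅
E[(p & b) U b]: least fixpoint, start Z0 = Sat(b) = {0, 3}, add states in Sat(p & b) with some successor in Z. Already a fixed point.
Sat(E[(p & b) U b]) = {0, 3}
Sat(EX E[(p & b) U b]) = {s : some successor in {0, 3}} = {1, 2, 3, 4, 5}
|Sat(EX E[(p & b) U b])| = |{1, 2, 3, 4, 5}| = 5.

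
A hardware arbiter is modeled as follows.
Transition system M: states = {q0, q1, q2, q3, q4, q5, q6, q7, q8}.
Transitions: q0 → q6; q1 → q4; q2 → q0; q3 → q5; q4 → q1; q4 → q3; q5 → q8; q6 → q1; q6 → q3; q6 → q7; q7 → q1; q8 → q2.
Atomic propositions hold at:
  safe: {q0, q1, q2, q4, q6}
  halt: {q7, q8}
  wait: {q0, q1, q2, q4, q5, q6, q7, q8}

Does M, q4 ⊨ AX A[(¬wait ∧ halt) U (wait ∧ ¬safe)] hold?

No

Sat(¬wait) = {q3}
Sat(¬wait ∧ halt) = ∅
Sat(¬safe) = {q3, q5, q7, q8}
Sat(wait ∧ ¬safe) = {q5, q7, q8}
A[(¬wait ∧ halt) U (wait ∧ ¬safe)]: least fixpoint, start Z0 = Sat((wait ∧ ¬safe)) = {q5, q7, q8}, add states in Sat(¬wait ∧ halt) with every successor in Z. Already a fixed point.
Sat(A[(¬wait ∧ halt) U (wait ∧ ¬safe)]) = {q5, q7, q8}
Sat(AX A[(¬wait ∧ halt) U (wait ∧ ¬safe)]) = {s : every successor in {q5, q7, q8}} = {q3, q5}
q4 ∉ Sat(AX A[(¬wait ∧ halt) U (wait ∧ ¬safe)]) = {q3, q5}, so the formula does not hold at q4.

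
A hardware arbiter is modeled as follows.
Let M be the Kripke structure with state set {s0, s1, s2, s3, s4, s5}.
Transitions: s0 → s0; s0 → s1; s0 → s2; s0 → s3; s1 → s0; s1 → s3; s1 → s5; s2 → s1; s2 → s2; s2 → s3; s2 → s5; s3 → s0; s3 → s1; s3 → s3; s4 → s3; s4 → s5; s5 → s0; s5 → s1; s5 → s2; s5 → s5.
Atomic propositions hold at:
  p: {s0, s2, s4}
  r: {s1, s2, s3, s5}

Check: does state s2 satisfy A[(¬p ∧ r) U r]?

Sat(¬p) = {s1, s3, s5}
Sat(¬p ∧ r) = {s1, s3, s5}
A[(¬p ∧ r) U r]: least fixpoint, start Z0 = Sat(r) = {s1, s2, s3, s5}, add states in Sat(¬p ∧ r) with every successor in Z. Already a fixed point.
Sat(A[(¬p ∧ r) U r]) = {s1, s2, s3, s5}
s2 ∈ Sat(A[(¬p ∧ r) U r]) = {s1, s2, s3, s5}, so the formula holds at s2.

Yes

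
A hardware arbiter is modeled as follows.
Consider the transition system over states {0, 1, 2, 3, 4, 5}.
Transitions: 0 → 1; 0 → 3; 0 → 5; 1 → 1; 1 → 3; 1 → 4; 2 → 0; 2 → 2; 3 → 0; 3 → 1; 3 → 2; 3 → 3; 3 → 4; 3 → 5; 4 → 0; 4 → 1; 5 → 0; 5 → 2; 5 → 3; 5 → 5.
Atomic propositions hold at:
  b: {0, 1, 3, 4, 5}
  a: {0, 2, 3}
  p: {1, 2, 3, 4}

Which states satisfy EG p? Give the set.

{1, 2, 3, 4}

EG p: greatest fixpoint, start Z0 = {1, 2, 3, 4}, keep only states in Sat with some successor in Z. Already a fixed point.
Sat(EG p) = {1, 2, 3, 4}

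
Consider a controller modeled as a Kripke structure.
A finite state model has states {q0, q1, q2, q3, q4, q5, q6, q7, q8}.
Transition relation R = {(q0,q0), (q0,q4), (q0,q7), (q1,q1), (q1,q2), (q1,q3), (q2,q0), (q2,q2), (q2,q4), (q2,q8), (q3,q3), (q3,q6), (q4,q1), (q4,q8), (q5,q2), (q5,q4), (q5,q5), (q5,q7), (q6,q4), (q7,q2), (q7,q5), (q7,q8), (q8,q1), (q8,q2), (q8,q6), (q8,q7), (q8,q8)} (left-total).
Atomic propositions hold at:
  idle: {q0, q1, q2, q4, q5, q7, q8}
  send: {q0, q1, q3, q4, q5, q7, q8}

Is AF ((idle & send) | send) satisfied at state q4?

Yes

Sat(idle & send) = {q0, q1, q4, q5, q7, q8}
Sat((idle & send) | send) = {q0, q1, q3, q4, q5, q7, q8}
AF ((idle & send) | send): least fixpoint, start Z0 = {q0, q1, q3, q4, q5, q7, q8}, add states with every successor in Z. Z1 = {q0, q1, q3, q4, q5, q6, q7, q8}; fixed.
Sat(AF ((idle & send) | send)) = {q0, q1, q3, q4, q5, q6, q7, q8}
q4 ∈ Sat(AF ((idle & send) | send)) = {q0, q1, q3, q4, q5, q6, q7, q8}, so the formula holds at q4.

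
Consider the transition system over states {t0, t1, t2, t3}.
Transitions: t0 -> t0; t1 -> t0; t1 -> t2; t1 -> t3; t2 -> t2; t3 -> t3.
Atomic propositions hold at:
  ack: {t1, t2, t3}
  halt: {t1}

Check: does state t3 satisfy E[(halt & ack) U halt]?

No

Sat(halt & ack) = {t1}
E[(halt & ack) U halt]: least fixpoint, start Z0 = Sat(halt) = {t1}, add states in Sat(halt & ack) with some successor in Z. Already a fixed point.
Sat(E[(halt & ack) U halt]) = {t1}
t3 ∉ Sat(E[(halt & ack) U halt]) = {t1}, so the formula does not hold at t3.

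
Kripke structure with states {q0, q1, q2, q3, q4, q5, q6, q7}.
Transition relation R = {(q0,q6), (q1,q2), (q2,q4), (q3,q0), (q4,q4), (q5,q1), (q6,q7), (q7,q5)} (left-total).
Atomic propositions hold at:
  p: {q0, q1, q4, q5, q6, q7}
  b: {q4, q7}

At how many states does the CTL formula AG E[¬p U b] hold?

Sat(¬p) = {q2, q3}
E[¬p U b]: least fixpoint, start Z0 = Sat(b) = {q4, q7}, add states in Sat(¬p) with some successor in Z. Z1 = {q2, q4, q7}; fixed.
Sat(E[¬p U b]) = {q2, q4, q7}
AG E[¬p U b]: greatest fixpoint, start Z0 = {q2, q4, q7}, keep only states in Sat with every successor in Z. Z1 = {q2, q4}; fixed.
Sat(AG E[¬p U b]) = {q2, q4}
|Sat(AG E[¬p U b])| = |{q2, q4}| = 2.

2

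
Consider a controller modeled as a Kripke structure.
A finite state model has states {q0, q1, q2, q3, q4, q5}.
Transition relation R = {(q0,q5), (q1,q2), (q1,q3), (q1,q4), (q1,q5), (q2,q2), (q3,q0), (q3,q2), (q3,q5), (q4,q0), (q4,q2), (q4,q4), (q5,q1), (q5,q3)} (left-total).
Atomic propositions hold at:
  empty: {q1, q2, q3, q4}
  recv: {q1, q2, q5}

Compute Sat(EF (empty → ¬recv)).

Sat(¬recv) = {q0, q3, q4}
Sat(empty → ¬recv) = {q0, q3, q4, q5}
EF (empty → ¬recv): least fixpoint, start Z0 = {q0, q3, q4, q5}, add states with some successor in Z. Z1 = {q0, q1, q3, q4, q5}; fixed.
Sat(EF (empty → ¬recv)) = {q0, q1, q3, q4, q5}

{q0, q1, q3, q4, q5}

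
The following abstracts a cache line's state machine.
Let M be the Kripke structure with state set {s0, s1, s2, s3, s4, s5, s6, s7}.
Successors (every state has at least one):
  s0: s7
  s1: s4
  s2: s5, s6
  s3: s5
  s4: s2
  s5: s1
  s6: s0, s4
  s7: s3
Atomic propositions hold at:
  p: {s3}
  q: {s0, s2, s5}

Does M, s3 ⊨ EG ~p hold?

No

Sat(~p) = {s0, s1, s2, s4, s5, s6, s7}
EG ~p: greatest fixpoint, start Z0 = {s0, s1, s2, s4, s5, s6, s7}, keep only states in Sat with some successor in Z. Z1 = {s0, s1, s2, s4, s5, s6}; Z2 = {s1, s2, s4, s5, s6}; fixed.
Sat(EG ~p) = {s1, s2, s4, s5, s6}
s3 ∉ Sat(EG ~p) = {s1, s2, s4, s5, s6}, so the formula does not hold at s3.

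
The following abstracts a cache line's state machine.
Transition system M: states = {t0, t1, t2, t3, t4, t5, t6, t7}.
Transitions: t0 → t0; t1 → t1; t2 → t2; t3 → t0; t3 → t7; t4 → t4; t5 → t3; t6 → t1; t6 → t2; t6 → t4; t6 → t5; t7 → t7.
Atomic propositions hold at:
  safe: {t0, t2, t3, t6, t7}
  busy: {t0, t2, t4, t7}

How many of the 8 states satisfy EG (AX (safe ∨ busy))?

6

Sat(safe ∨ busy) = {t0, t2, t3, t4, t6, t7}
Sat(AX (safe ∨ busy)) = {s : every successor in {t0, t2, t3, t4, t6, t7}} = {t0, t2, t3, t4, t5, t7}
EG (AX (safe ∨ busy)): greatest fixpoint, start Z0 = {t0, t2, t3, t4, t5, t7}, keep only states in Sat with some successor in Z. Already a fixed point.
Sat(EG (AX (safe ∨ busy))) = {t0, t2, t3, t4, t5, t7}
|Sat(EG (AX (safe ∨ busy)))| = |{t0, t2, t3, t4, t5, t7}| = 6.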